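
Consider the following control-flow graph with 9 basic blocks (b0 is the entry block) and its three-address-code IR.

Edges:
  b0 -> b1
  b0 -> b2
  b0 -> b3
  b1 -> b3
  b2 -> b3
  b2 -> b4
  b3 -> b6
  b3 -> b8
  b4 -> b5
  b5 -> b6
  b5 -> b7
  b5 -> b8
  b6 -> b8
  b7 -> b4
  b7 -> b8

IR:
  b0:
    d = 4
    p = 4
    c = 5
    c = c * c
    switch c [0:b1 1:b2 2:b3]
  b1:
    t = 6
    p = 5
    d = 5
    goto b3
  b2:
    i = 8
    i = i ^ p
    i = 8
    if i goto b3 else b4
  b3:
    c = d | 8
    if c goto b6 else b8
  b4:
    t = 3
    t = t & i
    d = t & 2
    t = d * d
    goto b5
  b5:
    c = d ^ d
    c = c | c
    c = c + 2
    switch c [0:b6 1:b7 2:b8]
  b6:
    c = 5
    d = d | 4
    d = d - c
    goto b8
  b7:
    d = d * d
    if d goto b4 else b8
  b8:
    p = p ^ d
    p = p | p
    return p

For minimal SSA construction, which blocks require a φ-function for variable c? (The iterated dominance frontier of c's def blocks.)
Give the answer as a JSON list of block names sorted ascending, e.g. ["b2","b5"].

idom tree: b1←b0 b2←b0 b3←b0 b4←b2 b5←b4 b6←b0 b7←b5 b8←b0
Dom at joins:
  b3: preds {b0,b1,b2}: {b0} ∩ {b0,b1} ∩ {b0,b2} = {b0}; idom=b0
  b4: preds {b2,b7}: {b0,b2} ∩ {b0,b2,b4,b5,b7} = {b0,b2}; idom=b2
  b6: preds {b3,b5}: {b0,b3} ∩ {b0,b2,b4,b5} = {b0}; idom=b0
  b8: preds {b3,b5,b6,b7}: {b0,b3} ∩ {b0,b2,b4,b5} ∩ {b0,b6} ∩ {b0,b2,b4,b5,b7} = {b0}; idom=b0

DF walk-up:
  join b3 pred b0: · stop@b0
  join b3 pred b1: b1 stop@b0
  join b3 pred b2: b2 stop@b0
  join b4 pred b2: · stop@b2
  join b4 pred b7: b7→b5→b4 stop@b2
  join b6 pred b3: b3 stop@b0
  join b6 pred b5: b5→b4→b2 stop@b0
  join b8 pred b3: b3 stop@b0
  join b8 pred b5: b5→b4→b2 stop@b0
  join b8 pred b6: b6 stop@b0
  join b8 pred b7: b7→b5→b4→b2 stop@b0
  DF(b0)=∅
  DF(b1)={b3}
  DF(b2)={b3,b6,b8}
  DF(b3)={b6,b8}
  DF(b4)={b4,b6,b8}
  DF(b5)={b4,b6,b8}
  DF(b6)={b8}
  DF(b7)={b4,b8}
  DF(b8)=∅

φ for c: defs {b0,b3,b5,b6}
  DF⁺ = {b4,b6,b8}

Answer: ["b4", "b6", "b8"]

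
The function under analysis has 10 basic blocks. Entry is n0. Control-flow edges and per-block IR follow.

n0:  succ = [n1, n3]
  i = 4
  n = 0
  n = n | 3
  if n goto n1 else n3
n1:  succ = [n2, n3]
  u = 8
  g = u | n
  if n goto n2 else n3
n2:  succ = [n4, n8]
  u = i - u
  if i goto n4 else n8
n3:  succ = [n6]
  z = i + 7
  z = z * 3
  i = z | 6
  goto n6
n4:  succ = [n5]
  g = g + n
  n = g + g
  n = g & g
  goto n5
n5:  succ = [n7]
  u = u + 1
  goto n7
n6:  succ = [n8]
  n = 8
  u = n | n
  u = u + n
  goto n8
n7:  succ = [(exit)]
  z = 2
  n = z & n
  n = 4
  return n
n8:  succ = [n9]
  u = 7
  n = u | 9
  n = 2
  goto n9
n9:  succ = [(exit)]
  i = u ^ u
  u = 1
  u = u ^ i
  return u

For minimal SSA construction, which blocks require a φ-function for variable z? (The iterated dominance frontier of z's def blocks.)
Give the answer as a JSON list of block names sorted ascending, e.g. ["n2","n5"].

idom tree: n1←n0 n2←n1 n3←n0 n4←n2 n5←n4 n6←n3 n7←n5 n8←n0 n9←n8
Dom at joins:
  n3: preds {n0,n1}: {n0} ∩ {n0,n1} = {n0}; idom=n0
  n8: preds {n2,n6}: {n0,n1,n2} ∩ {n0,n3,n6} = {n0}; idom=n0

DF walk-up:
  n3←n0: walk · to n0
  n3←n1: walk n1 to n0
  n8←n2: walk n2→n1 to n0
  n8←n6: walk n6→n3 to n0
  n0: DF=∅
  n1: DF={n3,n8}
  n2: DF={n8}
  n3: DF={n8}
  n4: DF=∅
  n5: DF=∅
  n6: DF={n8}
  n7: DF=∅
  n8: DF=∅
  n9: DF=∅

φ for z: defs {n3,n7}
  DF⁺ = {n8}

Answer: ["n8"]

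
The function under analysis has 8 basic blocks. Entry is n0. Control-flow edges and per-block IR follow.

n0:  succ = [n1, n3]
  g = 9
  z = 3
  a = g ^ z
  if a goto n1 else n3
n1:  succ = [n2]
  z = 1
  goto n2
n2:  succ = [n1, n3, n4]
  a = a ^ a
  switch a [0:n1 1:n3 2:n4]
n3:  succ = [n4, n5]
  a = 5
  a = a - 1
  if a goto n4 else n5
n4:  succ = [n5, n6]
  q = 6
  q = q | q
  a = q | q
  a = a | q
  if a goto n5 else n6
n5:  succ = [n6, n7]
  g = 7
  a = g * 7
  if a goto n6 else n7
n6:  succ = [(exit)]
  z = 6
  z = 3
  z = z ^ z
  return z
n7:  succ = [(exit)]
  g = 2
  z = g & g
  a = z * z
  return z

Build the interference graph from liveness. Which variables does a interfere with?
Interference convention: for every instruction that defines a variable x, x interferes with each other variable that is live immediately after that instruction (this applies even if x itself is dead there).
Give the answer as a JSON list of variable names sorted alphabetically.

def/use:
  n0: {a,g,z} / ∅
  n1: {z} / ∅
  n2: {a} / {a}
  n3: {a} / ∅
  n4: {a,q} / ∅
  n5: {a,g} / ∅
  n6: {z} / ∅
  n7: {a,g,z} / ∅

Backward fixpoint:
  live n0: ∅→{a}
  live n1: {a}→{a}
  live n2: {a}→{a}
  live n3: ∅→∅
  live n4: ∅→∅
  live n5: ∅→∅
  live n6: ∅→∅
  live n7: ∅→∅

Interfere edges:
  a — {q,z}
  g — {z}
  q — {a}
  z — {a,g}

N(a) = ["q", "z"]

Answer: ["q", "z"]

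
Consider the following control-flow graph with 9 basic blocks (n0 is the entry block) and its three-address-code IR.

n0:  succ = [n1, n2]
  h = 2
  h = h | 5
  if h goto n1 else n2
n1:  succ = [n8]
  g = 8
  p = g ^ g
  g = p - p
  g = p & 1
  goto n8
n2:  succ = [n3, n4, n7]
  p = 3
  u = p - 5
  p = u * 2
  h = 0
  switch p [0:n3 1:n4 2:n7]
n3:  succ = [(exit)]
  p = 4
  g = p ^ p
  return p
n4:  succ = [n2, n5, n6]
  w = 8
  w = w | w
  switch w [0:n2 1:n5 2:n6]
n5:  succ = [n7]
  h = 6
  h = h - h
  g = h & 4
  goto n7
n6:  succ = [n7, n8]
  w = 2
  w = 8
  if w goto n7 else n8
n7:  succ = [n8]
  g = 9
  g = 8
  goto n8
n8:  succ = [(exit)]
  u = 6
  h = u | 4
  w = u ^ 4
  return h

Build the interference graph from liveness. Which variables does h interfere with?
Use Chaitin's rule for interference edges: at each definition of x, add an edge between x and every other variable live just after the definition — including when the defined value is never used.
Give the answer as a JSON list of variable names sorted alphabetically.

Per-block:
  n0 def {h} use ∅
  n1 def {g,p} use ∅
  n2 def {h,p,u} use ∅
  n3 def {g,p} use ∅
  n4 def {w} use ∅
  n5 def {g,h} use ∅
  n6 def {w} use ∅
  n7 def {g} use ∅
  n8 def {h,u,w} use ∅

Liveness:
  live n0: ∅→∅
  live n1: ∅→∅
  live n2: ∅→∅
  live n3: ∅→∅
  live n4: ∅→∅
  live n5: ∅→∅
  live n6: ∅→∅
  live n7: ∅→∅
  live n8: ∅→∅

Conflict graph:
  g↔{p}
  h↔{p,u,w}
  p↔{g,h}
  u↔{h}
  w↔{h}

N(h) = ["p", "u", "w"]

Answer: ["p", "u", "w"]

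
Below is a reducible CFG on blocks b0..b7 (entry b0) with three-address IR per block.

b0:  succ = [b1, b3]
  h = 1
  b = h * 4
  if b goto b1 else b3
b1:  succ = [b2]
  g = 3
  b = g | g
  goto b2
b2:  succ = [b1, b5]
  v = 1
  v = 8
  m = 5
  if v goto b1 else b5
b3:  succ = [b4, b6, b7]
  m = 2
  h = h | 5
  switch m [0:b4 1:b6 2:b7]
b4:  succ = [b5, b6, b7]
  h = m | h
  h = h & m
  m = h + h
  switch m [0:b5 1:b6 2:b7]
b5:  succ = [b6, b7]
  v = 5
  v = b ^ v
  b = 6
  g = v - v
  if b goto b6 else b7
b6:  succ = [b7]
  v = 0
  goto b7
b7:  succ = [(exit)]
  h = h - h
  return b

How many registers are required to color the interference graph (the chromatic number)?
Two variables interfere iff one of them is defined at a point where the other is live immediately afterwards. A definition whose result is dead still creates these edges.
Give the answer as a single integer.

Per-block:
  b0: {b,h} / ∅
  b1: {b,g} / ∅
  b2: {m,v} / ∅
  b3: {h,m} / {h}
  b4: {h,m} / {h,m}
  b5: {b,g,v} / {b}
  b6: {v} / ∅
  b7: {h} / {b,h}

Backward fixpoint:
  live b0: ∅→{b,h}
  live b1: {h}→{b,h}
  live b2: {b,h}→{b,h}
  live b3: {b,h}→{b,h,m}
  live b4: {b,h,m}→{b,h}
  live b5: {b,h}→{b,h}
  live b6: {b,h}→{b,h}
  live b7: {b,h}→∅

Conflict graph:
  b↔{g,h,m,v}
  g↔{b,h}
  h↔{b,g,m,v}
  m↔{b,h,v}
  v↔{b,h,m}

Colouring:
  clique {b,h,m,v} ⇒ need ≥ 4
  4-colouring: r0={b}  r1={h}  r2={g,m}  r3={v}
  χ = 4

Answer: 4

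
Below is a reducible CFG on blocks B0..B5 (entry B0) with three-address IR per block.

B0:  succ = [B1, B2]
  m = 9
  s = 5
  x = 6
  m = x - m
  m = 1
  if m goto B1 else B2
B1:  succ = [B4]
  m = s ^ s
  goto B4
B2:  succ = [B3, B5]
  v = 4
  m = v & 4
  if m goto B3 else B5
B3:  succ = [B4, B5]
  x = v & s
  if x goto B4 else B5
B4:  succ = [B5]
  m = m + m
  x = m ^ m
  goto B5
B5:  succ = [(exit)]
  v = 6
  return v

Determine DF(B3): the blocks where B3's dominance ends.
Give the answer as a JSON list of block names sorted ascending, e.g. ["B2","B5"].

Answer: ["B4", "B5"]

Derivation:
idom tree: B1←B0 B2←B0 B3←B2 B4←B0 B5←B0
Dom at joins:
  B4: preds {B1,B3}: {B0,B1} ∩ {B0,B2,B3} = {B0}; idom=B0
  B5: preds {B2,B3,B4}: {B0,B2} ∩ {B0,B2,B3} ∩ {B0,B4} = {B0}; idom=B0

DF derivation:
  join B4 pred B1: B1 stop@B0
  join B4 pred B3: B3→B2 stop@B0
  join B5 pred B2: B2 stop@B0
  join B5 pred B3: B3→B2 stop@B0
  join B5 pred B4: B4 stop@B0
  B0 → ∅
  B1 → {B4}
  B2 → {B4,B5}
  B3 → {B4,B5}
  B4 → {B5}
  B5 → ∅

DF(B3) = ["B4", "B5"]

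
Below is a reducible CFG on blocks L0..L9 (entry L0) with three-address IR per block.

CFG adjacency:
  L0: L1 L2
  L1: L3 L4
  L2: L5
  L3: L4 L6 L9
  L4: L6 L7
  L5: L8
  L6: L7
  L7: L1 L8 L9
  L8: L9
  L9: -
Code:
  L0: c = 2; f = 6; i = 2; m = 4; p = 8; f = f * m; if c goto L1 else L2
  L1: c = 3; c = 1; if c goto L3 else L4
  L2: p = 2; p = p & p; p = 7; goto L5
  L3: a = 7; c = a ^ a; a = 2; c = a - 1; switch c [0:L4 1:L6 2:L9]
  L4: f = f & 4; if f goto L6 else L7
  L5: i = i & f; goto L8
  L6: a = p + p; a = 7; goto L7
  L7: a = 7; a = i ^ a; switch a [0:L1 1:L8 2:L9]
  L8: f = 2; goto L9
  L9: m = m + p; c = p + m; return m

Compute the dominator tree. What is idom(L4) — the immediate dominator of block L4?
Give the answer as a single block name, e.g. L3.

Answer: L1

Analysis:
idom tree: L1←L0 L2←L0 L3←L1 L4←L1 L5←L2 L6←L1 L7←L1 L8←L0 L9←L0
Dom∩ at merges:
  L1: preds {L0,L7}: {L0} ∩ {L0,L1,L7} = {L0}; idom=L0
  L4: preds {L1,L3}: {L0,L1} ∩ {L0,L1,L3} = {L0,L1}; idom=L1
  L6: preds {L3,L4}: {L0,L1,L3} ∩ {L0,L1,L4} = {L0,L1}; idom=L1
  L7: preds {L4,L6}: {L0,L1,L4} ∩ {L0,L1,L6} = {L0,L1}; idom=L1
  L8: preds {L5,L7}: {L0,L2,L5} ∩ {L0,L1,L7} = {L0}; idom=L0
  L9: preds {L3,L7,L8}: {L0,L1,L3} ∩ {L0,L1,L7} ∩ {L0,L8} = {L0}; idom=L0

idom(L4) = L1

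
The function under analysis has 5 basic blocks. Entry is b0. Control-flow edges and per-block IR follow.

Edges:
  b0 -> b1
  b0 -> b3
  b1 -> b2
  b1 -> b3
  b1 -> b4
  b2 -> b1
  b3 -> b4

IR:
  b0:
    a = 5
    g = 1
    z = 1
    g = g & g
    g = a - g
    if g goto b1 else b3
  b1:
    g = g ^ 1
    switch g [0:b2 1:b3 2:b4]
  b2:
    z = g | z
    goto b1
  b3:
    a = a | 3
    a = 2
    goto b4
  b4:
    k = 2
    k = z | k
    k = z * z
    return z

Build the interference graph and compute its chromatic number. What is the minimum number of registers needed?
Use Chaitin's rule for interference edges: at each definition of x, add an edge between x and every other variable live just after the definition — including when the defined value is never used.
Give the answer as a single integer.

Per-block:
  b0: def={a,g,z} ue=∅
  b1: def={g} ue={g}
  b2: def={z} ue={g,z}
  b3: def={a} ue={a}
  b4: def={k} ue={z}

Backward fixpoint:
  b0: in=∅ out={a,g,z}
  b1: in={a,g,z} out={a,g,z}
  b2: in={a,g,z} out={a,g,z}
  b3: in={a,z} out={z}
  b4: in={z} out=∅

Conflict graph:
  a↔{g,z}
  g↔{a,z}
  k↔{z}
  z↔{a,g,k}

Chromatic number:
  lower bound: {a,g,z} mutually conflict ⇒ χ ≥ 3
  3-colouring: c0={z}  c1={a,k}  c2={g}
  χ = 3

Answer: 3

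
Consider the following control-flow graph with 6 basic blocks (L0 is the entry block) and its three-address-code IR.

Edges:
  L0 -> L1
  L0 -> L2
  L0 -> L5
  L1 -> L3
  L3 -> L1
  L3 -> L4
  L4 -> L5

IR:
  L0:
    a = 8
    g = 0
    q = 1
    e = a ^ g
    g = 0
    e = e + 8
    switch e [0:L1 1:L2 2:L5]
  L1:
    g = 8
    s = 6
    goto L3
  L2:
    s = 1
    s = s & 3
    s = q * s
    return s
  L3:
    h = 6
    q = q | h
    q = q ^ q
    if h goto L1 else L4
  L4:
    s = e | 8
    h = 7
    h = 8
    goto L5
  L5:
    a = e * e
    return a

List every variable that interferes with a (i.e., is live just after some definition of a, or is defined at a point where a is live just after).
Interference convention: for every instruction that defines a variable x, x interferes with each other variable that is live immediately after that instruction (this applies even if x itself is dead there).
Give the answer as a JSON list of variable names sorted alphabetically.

def/use:
  L0: {a,e,g,q} / ∅
  L1: {g,s} / ∅
  L2: {s} / {q}
  L3: {h,q} / {q}
  L4: {h,s} / {e}
  L5: {a} / {e}

Backward fixpoint:
  L0: in=∅ out={e,q}
  L1: in={e,q} out={e,q}
  L2: in={q} out=∅
  L3: in={e,q} out={e,q}
  L4: in={e} out={e}
  L5: in={e} out=∅

Conflict graph:
  a↔{g,q}
  e↔{g,h,q,s}
  g↔{a,e,q}
  h↔{e,q}
  q↔{a,e,g,h,s}
  s↔{e,q}

N(a) = ["g", "q"]

Answer: ["g", "q"]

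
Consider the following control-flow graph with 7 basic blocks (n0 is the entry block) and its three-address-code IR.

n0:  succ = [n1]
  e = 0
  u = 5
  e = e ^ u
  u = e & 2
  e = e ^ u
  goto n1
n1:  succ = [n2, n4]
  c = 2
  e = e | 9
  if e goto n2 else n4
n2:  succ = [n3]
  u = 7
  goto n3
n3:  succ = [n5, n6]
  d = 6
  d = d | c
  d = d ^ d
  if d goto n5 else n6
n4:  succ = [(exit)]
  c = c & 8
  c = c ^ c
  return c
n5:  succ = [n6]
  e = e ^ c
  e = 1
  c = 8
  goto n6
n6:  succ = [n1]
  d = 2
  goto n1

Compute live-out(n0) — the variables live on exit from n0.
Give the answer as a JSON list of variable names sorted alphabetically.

def/use:
  n0 def {e,u} use ∅
  n1 def {c,e} use {e}
  n2 def {u} use ∅
  n3 def {d} use {c}
  n4 def {c} use {c}
  n5 def {c,e} use {c,e}
  n6 def {d} use ∅

Backward fixpoint:
  live n0: ∅→{e}
  live n1: {e}→{c,e}
  live n2: {c,e}→{c,e}
  live n3: {c,e}→{c,e}
  live n4: {c}→∅
  live n5: {c,e}→{e}
  live n6: {e}→{e}

live-out(n0) = ["e"]

Answer: ["e"]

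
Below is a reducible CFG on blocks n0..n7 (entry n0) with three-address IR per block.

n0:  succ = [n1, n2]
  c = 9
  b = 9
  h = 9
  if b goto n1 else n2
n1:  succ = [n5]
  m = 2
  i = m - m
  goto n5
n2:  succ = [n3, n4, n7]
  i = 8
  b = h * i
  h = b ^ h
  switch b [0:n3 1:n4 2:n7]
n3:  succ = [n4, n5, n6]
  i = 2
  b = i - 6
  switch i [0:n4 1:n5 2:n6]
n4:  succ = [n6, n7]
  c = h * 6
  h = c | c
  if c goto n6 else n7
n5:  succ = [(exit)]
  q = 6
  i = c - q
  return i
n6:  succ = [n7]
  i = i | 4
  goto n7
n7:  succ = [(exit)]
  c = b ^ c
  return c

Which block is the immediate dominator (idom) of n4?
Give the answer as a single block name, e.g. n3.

idom tree: n1←n0 n2←n0 n3←n2 n4←n2 n5←n0 n6←n2 n7←n2
Dom at joins:
  n4: preds {n2,n3}: {n0,n2} ∩ {n0,n2,n3} = {n0,n2}; idom=n2
  n5: preds {n1,n3}: {n0,n1} ∩ {n0,n2,n3} = {n0}; idom=n0
  n6: preds {n3,n4}: {n0,n2,n3} ∩ {n0,n2,n4} = {n0,n2}; idom=n2
  n7: preds {n2,n4,n6}: {n0,n2} ∩ {n0,n2,n4} ∩ {n0,n2,n6} = {n0,n2}; idom=n2

idom(n4) = n2

Answer: n2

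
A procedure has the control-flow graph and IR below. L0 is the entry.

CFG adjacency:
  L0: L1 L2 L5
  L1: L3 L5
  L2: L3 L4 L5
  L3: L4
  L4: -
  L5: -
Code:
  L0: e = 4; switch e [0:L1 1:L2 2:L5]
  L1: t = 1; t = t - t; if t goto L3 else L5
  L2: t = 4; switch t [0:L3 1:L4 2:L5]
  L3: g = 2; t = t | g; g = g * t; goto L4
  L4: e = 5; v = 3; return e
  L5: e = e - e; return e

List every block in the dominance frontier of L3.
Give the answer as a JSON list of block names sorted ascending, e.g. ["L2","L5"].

idom tree: L1←L0 L2←L0 L3←L0 L4←L0 L5←L0
Join-block Dom:
  L3: preds {L1,L2}: {L0,L1} ∩ {L0,L2} = {L0}; idom=L0
  L4: preds {L2,L3}: {L0,L2} ∩ {L0,L3} = {L0}; idom=L0
  L5: preds {L0,L1,L2}: {L0} ∩ {L0,L1} ∩ {L0,L2} = {L0}; idom=L0

DF walk-up:
  join L3 pred L1: L1 stop@L0
  join L3 pred L2: L2 stop@L0
  join L4 pred L2: L2 stop@L0
  join L4 pred L3: L3 stop@L0
  join L5 pred L0: · stop@L0
  join L5 pred L1: L1 stop@L0
  join L5 pred L2: L2 stop@L0
  DF(L0)=∅
  DF(L1)={L3,L5}
  DF(L2)={L3,L4,L5}
  DF(L3)={L4}
  DF(L4)=∅
  DF(L5)=∅

DF(L3) = ["L4"]

Answer: ["L4"]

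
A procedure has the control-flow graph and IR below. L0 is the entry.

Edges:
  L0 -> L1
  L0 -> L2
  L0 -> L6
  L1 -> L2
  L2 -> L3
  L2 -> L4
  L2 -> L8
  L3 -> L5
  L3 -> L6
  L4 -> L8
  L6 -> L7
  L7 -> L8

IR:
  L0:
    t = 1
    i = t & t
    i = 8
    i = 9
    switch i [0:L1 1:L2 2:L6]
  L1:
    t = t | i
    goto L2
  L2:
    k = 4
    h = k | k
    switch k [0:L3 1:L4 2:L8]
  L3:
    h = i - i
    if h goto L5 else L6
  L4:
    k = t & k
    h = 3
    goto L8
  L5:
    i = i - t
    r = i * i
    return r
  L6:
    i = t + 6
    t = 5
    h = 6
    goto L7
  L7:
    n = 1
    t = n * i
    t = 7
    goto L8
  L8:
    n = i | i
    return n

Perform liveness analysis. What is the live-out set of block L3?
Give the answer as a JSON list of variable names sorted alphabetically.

Answer: ["i", "t"]

Working:
def/use:
  L0: def={i,t} ue=∅
  L1: def={t} ue={i,t}
  L2: def={h,k} ue=∅
  L3: def={h} ue={i}
  L4: def={h,k} ue={k,t}
  L5: def={i,r} ue={i,t}
  L6: def={h,i,t} ue={t}
  L7: def={n,t} ue={i}
  L8: def={n} ue={i}

Live sets:
  L0: in=∅ out={i,t}
  L1: in={i,t} out={i,t}
  L2: in={i,t} out={i,k,t}
  L3: in={i,t} out={i,t}
  L4: in={i,k,t} out={i}
  L5: in={i,t} out=∅
  L6: in={t} out={i}
  L7: in={i} out={i}
  L8: in={i} out=∅

live-out(L3) = ["i", "t"]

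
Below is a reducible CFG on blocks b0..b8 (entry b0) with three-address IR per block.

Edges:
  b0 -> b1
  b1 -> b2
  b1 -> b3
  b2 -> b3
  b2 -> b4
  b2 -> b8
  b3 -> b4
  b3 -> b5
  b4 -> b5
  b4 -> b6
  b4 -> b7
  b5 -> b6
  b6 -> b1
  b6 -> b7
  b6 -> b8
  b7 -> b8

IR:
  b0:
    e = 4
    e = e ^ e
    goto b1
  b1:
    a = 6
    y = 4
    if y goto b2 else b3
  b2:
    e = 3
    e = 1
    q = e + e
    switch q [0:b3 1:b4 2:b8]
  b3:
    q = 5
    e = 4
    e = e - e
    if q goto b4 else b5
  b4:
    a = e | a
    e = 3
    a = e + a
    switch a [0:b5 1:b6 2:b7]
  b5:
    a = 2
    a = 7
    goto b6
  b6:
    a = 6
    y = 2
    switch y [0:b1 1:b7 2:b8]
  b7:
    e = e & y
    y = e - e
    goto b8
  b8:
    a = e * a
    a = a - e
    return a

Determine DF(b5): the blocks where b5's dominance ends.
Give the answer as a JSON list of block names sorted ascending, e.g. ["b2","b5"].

idom tree: b1←b0 b2←b1 b3←b1 b4←b1 b5←b1 b6←b1 b7←b1 b8←b1
Dom∩ at merges:
  b1: preds {b0,b6}: {b0} ∩ {b0,b1,b6} = {b0}; idom=b0
  b3: preds {b1,b2}: {b0,b1} ∩ {b0,b1,b2} = {b0,b1}; idom=b1
  b4: preds {b2,b3}: {b0,b1,b2} ∩ {b0,b1,b3} = {b0,b1}; idom=b1
  b5: preds {b3,b4}: {b0,b1,b3} ∩ {b0,b1,b4} = {b0,b1}; idom=b1
  b6: preds {b4,b5}: {b0,b1,b4} ∩ {b0,b1,b5} = {b0,b1}; idom=b1
  b7: preds {b4,b6}: {b0,b1,b4} ∩ {b0,b1,b6} = {b0,b1}; idom=b1
  b8: preds {b2,b6,b7}: {b0,b1,b2} ∩ {b0,b1,b6} ∩ {b0,b1,b7} = {b0,b1}; idom=b1

Frontier:
  b1←b0: walk · to b0
  b1←b6: walk b6→b1 to b0
  b3←b1: walk · to b1
  b3←b2: walk b2 to b1
  b4←b2: walk b2 to b1
  b4←b3: walk b3 to b1
  b5←b3: walk b3 to b1
  b5←b4: walk b4 to b1
  b6←b4: walk b4 to b1
  b6←b5: walk b5 to b1
  b7←b4: walk b4 to b1
  b7←b6: walk b6 to b1
  b8←b2: walk b2 to b1
  b8←b6: walk b6 to b1
  b8←b7: walk b7 to b1
  DF(b0)=∅
  DF(b1)={b1}
  DF(b2)={b3,b4,b8}
  DF(b3)={b4,b5}
  DF(b4)={b5,b6,b7}
  DF(b5)={b6}
  DF(b6)={b1,b7,b8}
  DF(b7)={b8}
  DF(b8)=∅

DF(b5) = ["b6"]

Answer: ["b6"]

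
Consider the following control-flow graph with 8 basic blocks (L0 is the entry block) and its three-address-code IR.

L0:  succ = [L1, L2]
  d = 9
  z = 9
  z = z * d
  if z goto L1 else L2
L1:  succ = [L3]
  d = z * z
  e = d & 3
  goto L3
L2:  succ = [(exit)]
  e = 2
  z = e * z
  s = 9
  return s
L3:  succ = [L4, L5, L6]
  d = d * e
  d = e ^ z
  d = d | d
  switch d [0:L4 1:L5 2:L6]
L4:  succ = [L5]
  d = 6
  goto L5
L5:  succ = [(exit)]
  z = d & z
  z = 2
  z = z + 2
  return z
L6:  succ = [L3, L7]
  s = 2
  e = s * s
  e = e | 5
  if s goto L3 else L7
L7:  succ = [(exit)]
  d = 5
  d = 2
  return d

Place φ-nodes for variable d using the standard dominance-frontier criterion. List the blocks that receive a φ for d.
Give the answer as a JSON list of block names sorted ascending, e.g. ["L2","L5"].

Answer: ["L3", "L5"]

Derivation:
idom tree: L1←L0 L2←L0 L3←L1 L4←L3 L5←L3 L6←L3 L7←L6
Dom∩ at merges:
  L3: preds {L1,L6}: {L0,L1} ∩ {L0,L1,L3,L6} = {L0,L1}; idom=L1
  L5: preds {L3,L4}: {L0,L1,L3} ∩ {L0,L1,L3,L4} = {L0,L1,L3}; idom=L3

DF derivation:
  L3←L1: walk · to L1
  L3←L6: walk L6→L3 to L1
  L5←L3: walk · to L3
  L5←L4: walk L4 to L3
  L0 → ∅
  L1 → ∅
  L2 → ∅
  L3 → {L3}
  L4 → {L5}
  L5 → ∅
  L6 → {L3}
  L7 → ∅

φ for d: defs {L0,L1,L3,L4,L7}
  DF⁺ = {L3,L5}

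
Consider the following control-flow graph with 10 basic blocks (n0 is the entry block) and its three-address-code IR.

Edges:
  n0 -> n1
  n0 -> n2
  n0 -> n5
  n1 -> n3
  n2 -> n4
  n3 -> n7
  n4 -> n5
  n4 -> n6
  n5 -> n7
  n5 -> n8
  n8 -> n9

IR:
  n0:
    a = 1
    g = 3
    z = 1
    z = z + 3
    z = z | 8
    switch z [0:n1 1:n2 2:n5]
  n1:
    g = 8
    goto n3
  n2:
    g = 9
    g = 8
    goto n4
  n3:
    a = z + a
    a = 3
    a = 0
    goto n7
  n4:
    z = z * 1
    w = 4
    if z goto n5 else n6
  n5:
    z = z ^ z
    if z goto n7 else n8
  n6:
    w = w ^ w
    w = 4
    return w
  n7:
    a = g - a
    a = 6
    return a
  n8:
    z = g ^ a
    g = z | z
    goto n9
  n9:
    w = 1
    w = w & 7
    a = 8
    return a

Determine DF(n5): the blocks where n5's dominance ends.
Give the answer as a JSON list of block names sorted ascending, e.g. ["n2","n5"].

idom tree: n1←n0 n2←n0 n3←n1 n4←n2 n5←n0 n6←n4 n7←n0 n8←n5 n9←n8
Dom at joins:
  n5: preds {n0,n4}: {n0} ∩ {n0,n2,n4} = {n0}; idom=n0
  n7: preds {n3,n5}: {n0,n1,n3} ∩ {n0,n5} = {n0}; idom=n0

Frontier:
  join n5 pred n0: · stop@n0
  join n5 pred n4: n4→n2 stop@n0
  join n7 pred n3: n3→n1 stop@n0
  join n7 pred n5: n5 stop@n0
  n0 → ∅
  n1 → {n7}
  n2 → {n5}
  n3 → {n7}
  n4 → {n5}
  n5 → {n7}
  n6 → ∅
  n7 → ∅
  n8 → ∅
  n9 → ∅

DF(n5) = ["n7"]

Answer: ["n7"]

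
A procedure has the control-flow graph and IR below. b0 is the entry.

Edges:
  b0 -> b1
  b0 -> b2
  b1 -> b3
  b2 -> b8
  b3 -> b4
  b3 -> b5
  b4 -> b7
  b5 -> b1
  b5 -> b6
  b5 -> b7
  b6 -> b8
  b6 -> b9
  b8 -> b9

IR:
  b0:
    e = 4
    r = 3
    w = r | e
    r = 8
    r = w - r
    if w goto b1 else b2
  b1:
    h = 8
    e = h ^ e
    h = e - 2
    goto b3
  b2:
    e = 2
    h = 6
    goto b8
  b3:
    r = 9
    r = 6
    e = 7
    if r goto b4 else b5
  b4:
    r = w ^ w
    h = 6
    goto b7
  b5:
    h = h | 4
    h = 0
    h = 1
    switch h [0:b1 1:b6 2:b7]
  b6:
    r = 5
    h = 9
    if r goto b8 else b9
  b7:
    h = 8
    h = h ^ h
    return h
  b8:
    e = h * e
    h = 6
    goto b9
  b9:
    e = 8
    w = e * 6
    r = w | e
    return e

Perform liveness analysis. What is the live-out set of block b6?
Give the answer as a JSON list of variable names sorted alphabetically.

Answer: ["e", "h"]

Working:
Block summaries:
  b0: def={e,r,w} ue=∅
  b1: def={e,h} ue={e}
  b2: def={e,h} ue=∅
  b3: def={e,r} ue=∅
  b4: def={h,r} ue={w}
  b5: def={h} ue={h}
  b6: def={h,r} ue=∅
  b7: def={h} ue=∅
  b8: def={e,h} ue={e,h}
  b9: def={e,r,w} ue=∅

Live sets:
  live b0: ∅→{e,w}
  live b1: {e,w}→{h,w}
  live b2: ∅→{e,h}
  live b3: {h,w}→{e,h,w}
  live b4: {w}→∅
  live b5: {e,h,w}→{e,w}
  live b6: {e}→{e,h}
  live b7: ∅→∅
  live b8: {e,h}→∅
  live b9: ∅→∅

live-out(b6) = ["e", "h"]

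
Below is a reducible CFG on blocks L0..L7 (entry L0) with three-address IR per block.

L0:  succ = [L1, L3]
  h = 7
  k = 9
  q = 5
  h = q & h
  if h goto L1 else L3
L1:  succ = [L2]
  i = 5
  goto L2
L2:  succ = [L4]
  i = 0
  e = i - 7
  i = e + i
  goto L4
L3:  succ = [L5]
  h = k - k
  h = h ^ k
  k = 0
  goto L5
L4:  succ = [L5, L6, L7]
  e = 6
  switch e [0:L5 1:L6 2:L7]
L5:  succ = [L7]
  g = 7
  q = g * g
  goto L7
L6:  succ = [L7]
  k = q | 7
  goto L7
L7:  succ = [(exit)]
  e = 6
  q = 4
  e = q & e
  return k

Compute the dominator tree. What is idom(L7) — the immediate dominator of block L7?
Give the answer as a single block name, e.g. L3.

Answer: L0

Derivation:
idom tree: L1←L0 L2←L1 L3←L0 L4←L2 L5←L0 L6←L4 L7←L0
Join-block Dom:
  L5: preds {L3,L4}: {L0,L3} ∩ {L0,L1,L2,L4} = {L0}; idom=L0
  L7: preds {L4,L5,L6}: {L0,L1,L2,L4} ∩ {L0,L5} ∩ {L0,L1,L2,L4,L6} = {L0}; idom=L0

idom(L7) = L0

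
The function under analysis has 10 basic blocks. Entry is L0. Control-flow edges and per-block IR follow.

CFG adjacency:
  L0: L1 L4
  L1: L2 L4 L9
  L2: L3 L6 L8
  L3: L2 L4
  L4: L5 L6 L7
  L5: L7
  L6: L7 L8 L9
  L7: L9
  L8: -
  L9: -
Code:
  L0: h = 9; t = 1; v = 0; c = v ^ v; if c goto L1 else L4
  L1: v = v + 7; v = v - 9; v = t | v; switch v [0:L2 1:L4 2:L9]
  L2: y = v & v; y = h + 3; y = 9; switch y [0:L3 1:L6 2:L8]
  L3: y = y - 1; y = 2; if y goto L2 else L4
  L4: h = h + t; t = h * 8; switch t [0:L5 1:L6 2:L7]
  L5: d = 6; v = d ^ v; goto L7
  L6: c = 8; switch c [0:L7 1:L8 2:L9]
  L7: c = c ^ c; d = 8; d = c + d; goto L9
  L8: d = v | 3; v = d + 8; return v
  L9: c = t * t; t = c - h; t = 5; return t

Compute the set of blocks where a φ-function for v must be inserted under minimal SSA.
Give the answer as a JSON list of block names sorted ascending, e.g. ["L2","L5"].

idom tree: L1←L0 L2←L1 L3←L2 L4←L0 L5←L4 L6←L0 L7←L0 L8←L0 L9←L0
Dom at joins:
  L2: preds {L1,L3}: {L0,L1} ∩ {L0,L1,L2,L3} = {L0,L1}; idom=L1
  L4: preds {L0,L1,L3}: {L0} ∩ {L0,L1} ∩ {L0,L1,L2,L3} = {L0}; idom=L0
  L6: preds {L2,L4}: {L0,L1,L2} ∩ {L0,L4} = {L0}; idom=L0
  L7: preds {L4,L5,L6}: {L0,L4} ∩ {L0,L4,L5} ∩ {L0,L6} = {L0}; idom=L0
  L8: preds {L2,L6}: {L0,L1,L2} ∩ {L0,L6} = {L0}; idom=L0
  L9: preds {L1,L6,L7}: {L0,L1} ∩ {L0,L6} ∩ {L0,L7} = {L0}; idom=L0

DF derivation:
  join L2 pred L1: · stop@L1
  join L2 pred L3: L3→L2 stop@L1
  join L4 pred L0: · stop@L0
  join L4 pred L1: L1 stop@L0
  join L4 pred L3: L3→L2→L1 stop@L0
  join L6 pred L2: L2→L1 stop@L0
  join L6 pred L4: L4 stop@L0
  join L7 pred L4: L4 stop@L0
  join L7 pred L5: L5→L4 stop@L0
  join L7 pred L6: L6 stop@L0
  join L8 pred L2: L2→L1 stop@L0
  join L8 pred L6: L6 stop@L0
  join L9 pred L1: L1 stop@L0
  join L9 pred L6: L6 stop@L0
  join L9 pred L7: L7 stop@L0
  L0 → ∅
  L1 → {L4,L6,L8,L9}
  L2 → {L2,L4,L6,L8}
  L3 → {L2,L4}
  L4 → {L6,L7}
  L5 → {L7}
  L6 → {L7,L8,L9}
  L7 → {L9}
  L8 → ∅
  L9 → ∅

φ for v: defs {L0,L1,L5,L8}
  DF⁺ = {L4,L6,L7,L8,L9}

Answer: ["L4", "L6", "L7", "L8", "L9"]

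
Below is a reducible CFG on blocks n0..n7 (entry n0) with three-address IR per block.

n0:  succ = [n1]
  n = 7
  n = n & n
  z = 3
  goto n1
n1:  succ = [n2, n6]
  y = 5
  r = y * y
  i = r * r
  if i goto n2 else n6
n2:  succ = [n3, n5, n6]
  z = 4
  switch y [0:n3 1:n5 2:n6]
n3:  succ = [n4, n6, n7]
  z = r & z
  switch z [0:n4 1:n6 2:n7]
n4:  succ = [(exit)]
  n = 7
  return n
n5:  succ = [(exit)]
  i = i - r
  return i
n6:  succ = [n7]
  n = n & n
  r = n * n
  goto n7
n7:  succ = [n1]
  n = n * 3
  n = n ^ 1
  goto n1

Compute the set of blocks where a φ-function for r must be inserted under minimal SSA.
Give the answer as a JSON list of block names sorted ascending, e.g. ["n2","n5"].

idom tree: n1←n0 n2←n1 n3←n2 n4←n3 n5←n2 n6←n1 n7←n1
Join-block Dom:
  n1: preds {n0,n7}: {n0} ∩ {n0,n1,n7} = {n0}; idom=n0
  n6: preds {n1,n2,n3}: {n0,n1} ∩ {n0,n1,n2} ∩ {n0,n1,n2,n3} = {n0,n1}; idom=n1
  n7: preds {n3,n6}: {n0,n1,n2,n3} ∩ {n0,n1,n6} = {n0,n1}; idom=n1

Frontier:
  n1←n0: walk · to n0
  n1←n7: walk n7→n1 to n0
  n6←n1: walk · to n1
  n6←n2: walk n2 to n1
  n6←n3: walk n3→n2 to n1
  n7←n3: walk n3→n2 to n1
  n7←n6: walk n6 to n1
  n0 → ∅
  n1 → {n1}
  n2 → {n6,n7}
  n3 → {n6,n7}
  n4 → ∅
  n5 → ∅
  n6 → {n7}
  n7 → {n1}

φ for r: defs {n1,n6}
  DF⁺ = {n1,n7}

Answer: ["n1", "n7"]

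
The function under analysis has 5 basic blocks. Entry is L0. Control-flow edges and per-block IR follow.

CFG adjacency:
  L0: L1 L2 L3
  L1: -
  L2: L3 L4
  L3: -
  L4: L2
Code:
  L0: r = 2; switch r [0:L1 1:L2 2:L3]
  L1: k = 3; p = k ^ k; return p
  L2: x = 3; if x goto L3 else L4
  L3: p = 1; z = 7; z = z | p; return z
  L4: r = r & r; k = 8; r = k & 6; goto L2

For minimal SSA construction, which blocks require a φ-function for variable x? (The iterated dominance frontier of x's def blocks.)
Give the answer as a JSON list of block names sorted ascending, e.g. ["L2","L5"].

idom tree: L1←L0 L2←L0 L3←L0 L4←L2
Dom at joins:
  L2: preds {L0,L4}: {L0} ∩ {L0,L2,L4} = {L0}; idom=L0
  L3: preds {L0,L2}: {L0} ∩ {L0,L2} = {L0}; idom=L0

DF walk-up:
  L2←L0: walk · to L0
  L2←L4: walk L4→L2 to L0
  L3←L0: walk · to L0
  L3←L2: walk L2 to L0
  L0 → ∅
  L1 → ∅
  L2 → {L2,L3}
  L3 → ∅
  L4 → {L2}

φ for x: defs {L2}
  DF⁺ = {L2,L3}

Answer: ["L2", "L3"]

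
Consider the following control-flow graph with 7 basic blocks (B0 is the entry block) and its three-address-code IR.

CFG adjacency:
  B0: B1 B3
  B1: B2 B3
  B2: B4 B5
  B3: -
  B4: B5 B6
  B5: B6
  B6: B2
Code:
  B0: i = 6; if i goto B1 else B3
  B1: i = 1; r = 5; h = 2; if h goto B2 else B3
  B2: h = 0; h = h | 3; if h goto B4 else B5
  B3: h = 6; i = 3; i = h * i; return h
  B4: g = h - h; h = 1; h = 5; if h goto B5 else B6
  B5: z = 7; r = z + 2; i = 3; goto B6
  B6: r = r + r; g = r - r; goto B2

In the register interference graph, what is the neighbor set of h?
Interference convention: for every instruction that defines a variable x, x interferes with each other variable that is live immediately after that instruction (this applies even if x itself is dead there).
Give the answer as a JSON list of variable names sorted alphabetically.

Answer: ["i", "r"]

Working:
Per-block:
  B0: {i} / ∅
  B1: {h,i,r} / ∅
  B2: {h} / ∅
  B3: {h,i} / ∅
  B4: {g,h} / {h}
  B5: {i,r,z} / ∅
  B6: {g,r} / {r}

Backward fixpoint:
  B0 li=∅ lo=∅
  B1 li=∅ lo={r}
  B2 li={r} lo={h,r}
  B3 li=∅ lo=∅
  B4 li={h,r} lo={r}
  B5 li=∅ lo={r}
  B6 li={r} lo={r}

Conflict graph:
  g: {r}
  h: {i,r}
  i: {h,r}
  r: {g,h,i}
  z: ∅

N(h) = ["i", "r"]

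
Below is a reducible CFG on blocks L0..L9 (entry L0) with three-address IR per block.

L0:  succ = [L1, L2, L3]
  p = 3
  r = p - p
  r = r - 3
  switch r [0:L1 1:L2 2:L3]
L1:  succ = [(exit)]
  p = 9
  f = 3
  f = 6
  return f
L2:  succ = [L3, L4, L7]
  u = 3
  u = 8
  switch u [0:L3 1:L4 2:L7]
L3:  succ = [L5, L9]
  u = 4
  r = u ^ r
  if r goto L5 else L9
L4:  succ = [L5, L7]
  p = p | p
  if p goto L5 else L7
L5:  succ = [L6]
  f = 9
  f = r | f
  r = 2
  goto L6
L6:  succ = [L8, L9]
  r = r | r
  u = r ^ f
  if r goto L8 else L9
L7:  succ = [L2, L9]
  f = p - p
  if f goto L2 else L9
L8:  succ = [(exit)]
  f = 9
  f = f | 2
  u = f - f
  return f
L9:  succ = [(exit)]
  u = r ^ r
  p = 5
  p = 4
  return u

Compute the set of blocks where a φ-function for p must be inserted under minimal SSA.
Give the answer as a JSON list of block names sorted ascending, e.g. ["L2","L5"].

Answer: ["L2", "L3", "L5", "L7", "L9"]

Working:
idom tree: L1←L0 L2←L0 L3←L0 L4←L2 L5←L0 L6←L5 L7←L2 L8←L6 L9←L0
Dom∩ at merges:
  L2: preds {L0,L7}: {L0} ∩ {L0,L2,L7} = {L0}; idom=L0
  L3: preds {L0,L2}: {L0} ∩ {L0,L2} = {L0}; idom=L0
  L5: preds {L3,L4}: {L0,L3} ∩ {L0,L2,L4} = {L0}; idom=L0
  L7: preds {L2,L4}: {L0,L2} ∩ {L0,L2,L4} = {L0,L2}; idom=L2
  L9: preds {L3,L6,L7}: {L0,L3} ∩ {L0,L5,L6} ∩ {L0,L2,L7} = {L0}; idom=L0

Frontier:
  L2←L0: walk · to L0
  L2←L7: walk L7→L2 to L0
  L3←L0: walk · to L0
  L3←L2: walk L2 to L0
  L5←L3: walk L3 to L0
  L5←L4: walk L4→L2 to L0
  L7←L2: walk · to L2
  L7←L4: walk L4 to L2
  L9←L3: walk L3 to L0
  L9←L6: walk L6→L5 to L0
  L9←L7: walk L7→L2 to L0
  L0 → ∅
  L1 → ∅
  L2 → {L2,L3,L5,L9}
  L3 → {L5,L9}
  L4 → {L5,L7}
  L5 → {L9}
  L6 → {L9}
  L7 → {L2,L9}
  L8 → ∅
  L9 → ∅

φ for p: defs {L0,L1,L4,L9}
  DF⁺ = {L2,L3,L5,L7,L9}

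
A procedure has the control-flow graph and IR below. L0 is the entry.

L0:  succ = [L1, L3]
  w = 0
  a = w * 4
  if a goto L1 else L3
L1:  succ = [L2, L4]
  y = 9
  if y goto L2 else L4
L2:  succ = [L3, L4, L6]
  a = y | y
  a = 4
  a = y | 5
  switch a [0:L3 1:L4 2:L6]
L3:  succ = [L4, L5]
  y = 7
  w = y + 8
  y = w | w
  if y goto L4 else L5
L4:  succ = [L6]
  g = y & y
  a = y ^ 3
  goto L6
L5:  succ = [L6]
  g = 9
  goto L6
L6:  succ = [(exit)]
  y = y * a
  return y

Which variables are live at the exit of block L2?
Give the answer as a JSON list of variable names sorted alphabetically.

Answer: ["a", "y"]

Analysis:
def/use:
  L0 def {a,w} use ∅
  L1 def {y} use ∅
  L2 def {a} use {y}
  L3 def {w,y} use ∅
  L4 def {a,g} use {y}
  L5 def {g} use ∅
  L6 def {y} use {a,y}

Live sets:
  L0: in=∅ out={a}
  L1: in=∅ out={y}
  L2: in={y} out={a,y}
  L3: in={a} out={a,y}
  L4: in={y} out={a,y}
  L5: in={a,y} out={a,y}
  L6: in={a,y} out=∅

live-out(L2) = ["a", "y"]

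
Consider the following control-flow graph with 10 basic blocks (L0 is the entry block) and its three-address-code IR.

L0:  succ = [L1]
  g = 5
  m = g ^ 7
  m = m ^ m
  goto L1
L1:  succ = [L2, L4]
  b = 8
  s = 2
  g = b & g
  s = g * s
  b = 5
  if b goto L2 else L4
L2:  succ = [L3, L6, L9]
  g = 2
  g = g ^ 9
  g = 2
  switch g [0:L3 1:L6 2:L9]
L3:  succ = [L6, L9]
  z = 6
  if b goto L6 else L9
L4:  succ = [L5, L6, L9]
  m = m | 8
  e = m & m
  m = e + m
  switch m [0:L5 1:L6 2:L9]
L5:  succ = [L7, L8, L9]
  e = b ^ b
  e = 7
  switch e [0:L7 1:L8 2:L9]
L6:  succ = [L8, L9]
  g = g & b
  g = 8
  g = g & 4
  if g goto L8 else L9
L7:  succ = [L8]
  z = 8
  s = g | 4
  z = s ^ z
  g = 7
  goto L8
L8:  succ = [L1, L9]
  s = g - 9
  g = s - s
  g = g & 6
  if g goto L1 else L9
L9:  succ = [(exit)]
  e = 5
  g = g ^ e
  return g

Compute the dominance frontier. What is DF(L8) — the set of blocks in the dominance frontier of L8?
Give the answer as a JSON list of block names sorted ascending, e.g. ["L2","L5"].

Answer: ["L1", "L9"]

Analysis:
idom tree: L1←L0 L2←L1 L3←L2 L4←L1 L5←L4 L6←L1 L7←L5 L8←L1 L9←L1
Dom at joins:
  L1: preds {L0,L8}: {L0} ∩ {L0,L1,L8} = {L0}; idom=L0
  L6: preds {L2,L3,L4}: {L0,L1,L2} ∩ {L0,L1,L2,L3} ∩ {L0,L1,L4} = {L0,L1}; idom=L1
  L8: preds {L5,L6,L7}: {L0,L1,L4,L5} ∩ {L0,L1,L6} ∩ {L0,L1,L4,L5,L7} = {L0,L1}; idom=L1
  L9: preds {L2,L3,L4,L5,L6,L8}: {L0,L1,L2} ∩ {L0,L1,L2,L3} ∩ {L0,L1,L4} ∩ {L0,L1,L4,L5} ∩ {L0,L1,L6} ∩ {L0,L1,L8} = {L0,L1}; idom=L1

Frontier:
  join L1 pred L0: · stop@L0
  join L1 pred L8: L8→L1 stop@L0
  join L6 pred L2: L2 stop@L1
  join L6 pred L3: L3→L2 stop@L1
  join L6 pred L4: L4 stop@L1
  join L8 pred L5: L5→L4 stop@L1
  join L8 pred L6: L6 stop@L1
  join L8 pred L7: L7→L5→L4 stop@L1
  join L9 pred L2: L2 stop@L1
  join L9 pred L3: L3→L2 stop@L1
  join L9 pred L4: L4 stop@L1
  join L9 pred L5: L5→L4 stop@L1
  join L9 pred L6: L6 stop@L1
  join L9 pred L8: L8 stop@L1
  L0 → ∅
  L1 → {L1}
  L2 → {L6,L9}
  L3 → {L6,L9}
  L4 → {L6,L8,L9}
  L5 → {L8,L9}
  L6 → {L8,L9}
  L7 → {L8}
  L8 → {L1,L9}
  L9 → ∅

DF(L8) = ["L1", "L9"]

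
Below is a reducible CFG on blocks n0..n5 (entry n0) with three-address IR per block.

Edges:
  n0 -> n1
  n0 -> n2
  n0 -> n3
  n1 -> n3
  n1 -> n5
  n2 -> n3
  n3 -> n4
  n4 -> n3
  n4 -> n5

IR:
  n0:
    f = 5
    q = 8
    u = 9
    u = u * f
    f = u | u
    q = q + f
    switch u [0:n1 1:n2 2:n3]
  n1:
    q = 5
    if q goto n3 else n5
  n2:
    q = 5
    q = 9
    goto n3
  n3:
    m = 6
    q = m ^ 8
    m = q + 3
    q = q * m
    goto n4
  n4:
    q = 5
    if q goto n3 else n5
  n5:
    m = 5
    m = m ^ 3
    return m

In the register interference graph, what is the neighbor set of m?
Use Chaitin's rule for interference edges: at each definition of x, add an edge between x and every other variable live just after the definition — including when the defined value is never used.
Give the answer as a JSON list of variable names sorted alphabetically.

Per-block:
  n0: def={f,q,u} ue=∅
  n1: def={q} ue=∅
  n2: def={q} ue=∅
  n3: def={m,q} ue=∅
  n4: def={q} ue=∅
  n5: def={m} ue=∅

Liveness:
  n0 li=∅ lo=∅
  n1 li=∅ lo=∅
  n2 li=∅ lo=∅
  n3 li=∅ lo=∅
  n4 li=∅ lo=∅
  n5 li=∅ lo=∅

Interference:
  f: {q,u}
  m: {q}
  q: {f,m,u}
  u: {f,q}

N(m) = ["q"]

Answer: ["q"]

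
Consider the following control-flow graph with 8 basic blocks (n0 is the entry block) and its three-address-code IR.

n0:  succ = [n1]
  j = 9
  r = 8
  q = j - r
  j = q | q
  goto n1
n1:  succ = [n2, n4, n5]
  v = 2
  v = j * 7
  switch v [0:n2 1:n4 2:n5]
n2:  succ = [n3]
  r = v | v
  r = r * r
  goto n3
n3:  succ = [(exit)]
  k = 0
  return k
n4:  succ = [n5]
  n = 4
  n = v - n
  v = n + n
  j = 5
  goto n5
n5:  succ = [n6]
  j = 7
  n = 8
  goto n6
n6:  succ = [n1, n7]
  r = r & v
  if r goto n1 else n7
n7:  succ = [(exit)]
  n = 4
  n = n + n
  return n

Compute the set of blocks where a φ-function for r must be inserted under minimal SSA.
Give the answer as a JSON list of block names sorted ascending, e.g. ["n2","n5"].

idom tree: n1←n0 n2←n1 n3←n2 n4←n1 n5←n1 n6←n5 n7←n6
Dom∩ at merges:
  n1: preds {n0,n6}: {n0} ∩ {n0,n1,n5,n6} = {n0}; idom=n0
  n5: preds {n1,n4}: {n0,n1} ∩ {n0,n1,n4} = {n0,n1}; idom=n1

DF walk-up:
  join n1 pred n0: · stop@n0
  join n1 pred n6: n6→n5→n1 stop@n0
  join n5 pred n1: · stop@n1
  join n5 pred n4: n4 stop@n1
  n0 → ∅
  n1 → {n1}
  n2 → ∅
  n3 → ∅
  n4 → {n5}
  n5 → {n1}
  n6 → {n1}
  n7 → ∅

φ for r: defs {n0,n2,n6}
  DF⁺ = {n1}

Answer: ["n1"]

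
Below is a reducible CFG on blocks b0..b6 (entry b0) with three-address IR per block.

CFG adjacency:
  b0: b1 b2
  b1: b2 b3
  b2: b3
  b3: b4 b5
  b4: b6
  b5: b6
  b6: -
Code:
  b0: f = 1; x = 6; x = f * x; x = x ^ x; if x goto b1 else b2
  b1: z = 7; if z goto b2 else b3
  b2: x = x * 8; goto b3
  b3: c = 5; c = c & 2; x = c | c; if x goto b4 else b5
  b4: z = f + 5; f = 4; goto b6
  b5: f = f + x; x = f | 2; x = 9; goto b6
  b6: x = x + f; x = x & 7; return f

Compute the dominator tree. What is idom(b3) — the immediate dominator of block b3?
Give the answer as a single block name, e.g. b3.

Answer: b0

Derivation:
idom tree: b1←b0 b2←b0 b3←b0 b4←b3 b5←b3 b6←b3
Dom at joins:
  b2: preds {b0,b1}: {b0} ∩ {b0,b1} = {b0}; idom=b0
  b3: preds {b1,b2}: {b0,b1} ∩ {b0,b2} = {b0}; idom=b0
  b6: preds {b4,b5}: {b0,b3,b4} ∩ {b0,b3,b5} = {b0,b3}; idom=b3

idom(b3) = b0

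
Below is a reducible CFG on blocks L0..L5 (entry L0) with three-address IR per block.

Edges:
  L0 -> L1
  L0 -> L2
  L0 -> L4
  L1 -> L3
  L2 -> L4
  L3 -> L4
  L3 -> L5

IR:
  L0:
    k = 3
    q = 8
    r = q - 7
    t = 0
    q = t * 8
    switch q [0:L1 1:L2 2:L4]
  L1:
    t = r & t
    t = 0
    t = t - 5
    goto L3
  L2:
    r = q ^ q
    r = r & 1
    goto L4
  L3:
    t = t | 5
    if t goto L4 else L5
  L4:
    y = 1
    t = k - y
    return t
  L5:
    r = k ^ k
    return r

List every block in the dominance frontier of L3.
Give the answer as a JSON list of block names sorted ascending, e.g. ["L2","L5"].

Answer: ["L4"]

Working:
idom tree: L1←L0 L2←L0 L3←L1 L4←L0 L5←L3
Dom∩ at merges:
  L4: preds {L0,L2,L3}: {L0} ∩ {L0,L2} ∩ {L0,L1,L3} = {L0}; idom=L0

DF derivation:
  L4←L0: walk · to L0
  L4←L2: walk L2 to L0
  L4←L3: walk L3→L1 to L0
  L0 → ∅
  L1 → {L4}
  L2 → {L4}
  L3 → {L4}
  L4 → ∅
  L5 → ∅

DF(L3) = ["L4"]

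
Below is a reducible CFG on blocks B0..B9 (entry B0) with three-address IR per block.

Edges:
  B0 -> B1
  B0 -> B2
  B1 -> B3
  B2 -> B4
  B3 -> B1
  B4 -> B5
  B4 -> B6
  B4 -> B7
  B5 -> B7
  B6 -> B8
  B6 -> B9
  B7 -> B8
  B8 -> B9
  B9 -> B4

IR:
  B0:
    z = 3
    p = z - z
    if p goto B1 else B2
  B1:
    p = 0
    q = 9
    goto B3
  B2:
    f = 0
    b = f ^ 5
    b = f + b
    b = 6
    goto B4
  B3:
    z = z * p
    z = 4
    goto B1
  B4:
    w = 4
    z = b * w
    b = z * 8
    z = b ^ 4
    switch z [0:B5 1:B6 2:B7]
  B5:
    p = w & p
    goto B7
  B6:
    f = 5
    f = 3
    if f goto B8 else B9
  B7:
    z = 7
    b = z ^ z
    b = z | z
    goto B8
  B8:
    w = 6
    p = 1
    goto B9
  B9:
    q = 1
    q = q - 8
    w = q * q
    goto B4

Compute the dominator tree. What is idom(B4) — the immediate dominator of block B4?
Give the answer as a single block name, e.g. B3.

Answer: B2

Working:
idom tree: B1←B0 B2←B0 B3←B1 B4←B2 B5←B4 B6←B4 B7←B4 B8←B4 B9←B4
Dom at joins:
  B1: preds {B0,B3}: {B0} ∩ {B0,B1,B3} = {B0}; idom=B0
  B4: preds {B2,B9}: {B0,B2} ∩ {B0,B2,B4,B9} = {B0,B2}; idom=B2
  B7: preds {B4,B5}: {B0,B2,B4} ∩ {B0,B2,B4,B5} = {B0,B2,B4}; idom=B4
  B8: preds {B6,B7}: {B0,B2,B4,B6} ∩ {B0,B2,B4,B7} = {B0,B2,B4}; idom=B4
  B9: preds {B6,B8}: {B0,B2,B4,B6} ∩ {B0,B2,B4,B8} = {B0,B2,B4}; idom=B4

idom(B4) = B2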